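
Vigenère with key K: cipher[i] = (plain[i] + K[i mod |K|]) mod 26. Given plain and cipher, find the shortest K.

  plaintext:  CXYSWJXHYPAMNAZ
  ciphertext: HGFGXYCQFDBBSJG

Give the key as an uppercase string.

FJHOBP

  i= 0: H-C =  5 → F
  i= 1: G-X =  9 → J
  i= 2: F-Y =  7 → H
  i= 3: G-S = 14 → O
  i= 4: X-W =  1 → B
  i= 5: Y-J = 15 → P
  i= 6: C-X =  5 → F
  i= 7: Q-H =  9 → J
  i= 8: F-Y =  7 → H
  i= 9: D-P = 14 → O
  i=10: B-A =  1 → B
  i=11: B-M = 15 → P
  i=12: S-N =  5 → F
  i=13: J-A =  9 → J
  i=14: G-Z =  7 → H
  shifts repeat with period 6: FJHOBP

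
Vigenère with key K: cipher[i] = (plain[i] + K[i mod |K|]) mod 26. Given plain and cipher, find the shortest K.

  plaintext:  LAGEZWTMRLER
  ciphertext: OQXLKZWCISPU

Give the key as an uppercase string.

DQRHLD

  i= 0: O-L =  3 → D
  i= 1: Q-A = 16 → Q
  i= 2: X-G = 17 → R
  i= 3: L-E =  7 → H
  i= 4: K-Z = 11 → L
  i= 5: Z-W =  3 → D
  i= 6: W-T =  3 → D
  i= 7: C-M = 16 → Q
  i= 8: I-R = 17 → R
  i= 9: S-L =  7 → H
  i=10: P-E = 11 → L
  i=11: U-R =  3 → D
  shifts repeat with period 6: DQRHLD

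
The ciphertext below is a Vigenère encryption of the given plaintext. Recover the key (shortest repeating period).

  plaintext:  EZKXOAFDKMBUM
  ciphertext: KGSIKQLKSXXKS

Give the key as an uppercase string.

  i= 0: K-E =  6 → G
  i= 1: G-Z =  7 → H
  i= 2: S-K =  8 → I
  i= 3: I-X = 11 → L
  i= 4: K-O = 22 → W
  i= 5: Q-A = 16 → Q
  i= 6: L-F =  6 → G
  i= 7: K-D =  7 → H
  i= 8: S-K =  8 → I
  i= 9: X-M = 11 → L
  i=10: X-B = 22 → W
  i=11: K-U = 16 → Q
  i=12: S-M =  6 → G
  shifts repeat with period 6: GHILWQ

GHILWQ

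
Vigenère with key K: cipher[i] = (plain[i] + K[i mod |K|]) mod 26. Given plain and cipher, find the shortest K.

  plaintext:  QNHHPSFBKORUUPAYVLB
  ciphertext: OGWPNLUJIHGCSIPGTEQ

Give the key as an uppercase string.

YTPI

  i= 0: O-Q = 24 → Y
  i= 1: G-N = 19 → T
  i= 2: W-H = 15 → P
  i= 3: P-H =  8 → I
  i= 4: N-P = 24 → Y
  i= 5: L-S = 19 → T
  i= 6: U-F = 15 → P
  i= 7: J-B =  8 → I
  i= 8: I-K = 24 → Y
  i= 9: H-O = 19 → T
  i=10: G-R = 15 → P
  i=11: C-U =  8 → I
  i=12: S-U = 24 → Y
  i=13: I-P = 19 → T
  i=14: P-A = 15 → P
  i=15: G-Y =  8 → I
  i=16: T-V = 24 → Y
  i=17: E-L = 19 → T
  i=18: Q-B = 15 → P
  shifts repeat with period 4: YTPI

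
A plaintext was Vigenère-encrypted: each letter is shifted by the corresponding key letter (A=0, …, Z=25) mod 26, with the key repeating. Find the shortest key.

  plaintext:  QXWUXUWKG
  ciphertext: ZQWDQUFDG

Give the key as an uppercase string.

JTA

  i= 0: Z-Q =  9 → J
  i= 1: Q-X = 19 → T
  i= 2: W-W =  0 → A
  i= 3: D-U =  9 → J
  i= 4: Q-X = 19 → T
  i= 5: U-U =  0 → A
  i= 6: F-W =  9 → J
  i= 7: D-K = 19 → T
  i= 8: G-G =  0 → A
  shifts repeat with period 3: JTA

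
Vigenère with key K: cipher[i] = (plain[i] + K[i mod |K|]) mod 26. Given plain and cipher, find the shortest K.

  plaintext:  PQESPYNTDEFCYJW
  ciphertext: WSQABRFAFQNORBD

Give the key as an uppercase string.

  i= 0: W-P =  7 → H
  i= 1: S-Q =  2 → C
  i= 2: Q-E = 12 → M
  i= 3: A-S =  8 → I
  i= 4: B-P = 12 → M
  i= 5: R-Y = 19 → T
  i= 6: F-N = 18 → S
  i= 7: A-T =  7 → H
  i= 8: F-D =  2 → C
  i= 9: Q-E = 12 → M
  i=10: N-F =  8 → I
  i=11: O-C = 12 → M
  i=12: R-Y = 19 → T
  i=13: B-J = 18 → S
  i=14: D-W =  7 → H
  shifts repeat with period 7: HCMIMTS

HCMIMTS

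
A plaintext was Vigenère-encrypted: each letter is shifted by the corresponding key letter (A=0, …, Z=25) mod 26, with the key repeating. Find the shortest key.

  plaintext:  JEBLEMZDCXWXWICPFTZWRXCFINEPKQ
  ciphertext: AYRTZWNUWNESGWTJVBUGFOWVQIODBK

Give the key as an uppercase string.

  i= 0: A-J = 17 → R
  i= 1: Y-E = 20 → U
  i= 2: R-B = 16 → Q
  i= 3: T-L =  8 → I
  i= 4: Z-E = 21 → V
  i= 5: W-M = 10 → K
  i= 6: N-Z = 14 → O
  i= 7: U-D = 17 → R
  i= 8: W-C = 20 → U
  i= 9: N-X = 16 → Q
  i=10: E-W =  8 → I
  i=11: S-X = 21 → V
  i=12: G-W = 10 → K
  i=13: W-I = 14 → O
  i=14: T-C = 17 → R
  i=15: J-P = 20 → U
  i=16: V-F = 16 → Q
  i=17: B-T =  8 → I
  i=18: U-Z = 21 → V
  i=19: G-W = 10 → K
  i=20: F-R = 14 → O
  i=21: O-X = 17 → R
  i=22: W-C = 20 → U
  i=23: V-F = 16 → Q
  i=24: Q-I =  8 → I
  i=25: I-N = 21 → V
  i=26: O-E = 10 → K
  i=27: D-P = 14 → O
  i=28: B-K = 17 → R
  i=29: K-Q = 20 → U
  shifts repeat with period 7: RUQIVKO

RUQIVKO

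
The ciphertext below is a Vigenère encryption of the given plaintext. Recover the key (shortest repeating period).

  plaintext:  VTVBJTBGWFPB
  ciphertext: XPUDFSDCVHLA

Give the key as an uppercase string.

  i= 0: X-V =  2 → C
  i= 1: P-T = 22 → W
  i= 2: U-V = 25 → Z
  i= 3: D-B =  2 → C
  i= 4: F-J = 22 → W
  i= 5: S-T = 25 → Z
  i= 6: D-B =  2 → C
  i= 7: C-G = 22 → W
  i= 8: V-W = 25 → Z
  i= 9: H-F =  2 → C
  i=10: L-P = 22 → W
  i=11: A-B = 25 → Z
  shifts repeat with period 3: CWZ

CWZ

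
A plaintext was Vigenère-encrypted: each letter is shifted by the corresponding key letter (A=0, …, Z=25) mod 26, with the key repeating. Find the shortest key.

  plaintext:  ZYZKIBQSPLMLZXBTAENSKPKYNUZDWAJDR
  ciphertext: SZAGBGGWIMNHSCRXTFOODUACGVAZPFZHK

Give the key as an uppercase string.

  i= 0: S-Z = 19 → T
  i= 1: Z-Y =  1 → B
  i= 2: A-Z =  1 → B
  i= 3: G-K = 22 → W
  i= 4: B-I = 19 → T
  i= 5: G-B =  5 → F
  i= 6: G-Q = 16 → Q
  i= 7: W-S =  4 → E
  i= 8: I-P = 19 → T
  i= 9: M-L =  1 → B
  i=10: N-M =  1 → B
  i=11: H-L = 22 → W
  i=12: S-Z = 19 → T
  i=13: C-X =  5 → F
  i=14: R-B = 16 → Q
  i=15: X-T =  4 → E
  i=16: T-A = 19 → T
  i=17: F-E =  1 → B
  i=18: O-N =  1 → B
  i=19: O-S = 22 → W
  i=20: D-K = 19 → T
  i=21: U-P =  5 → F
  i=22: A-K = 16 → Q
  i=23: C-Y =  4 → E
  i=24: G-N = 19 → T
  i=25: V-U =  1 → B
  i=26: A-Z =  1 → B
  i=27: Z-D = 22 → W
  i=28: P-W = 19 → T
  i=29: F-A =  5 → F
  i=30: Z-J = 16 → Q
  i=31: H-D =  4 → E
  i=32: K-R = 19 → T
  shifts repeat with period 8: TBBWTFQE

TBBWTFQE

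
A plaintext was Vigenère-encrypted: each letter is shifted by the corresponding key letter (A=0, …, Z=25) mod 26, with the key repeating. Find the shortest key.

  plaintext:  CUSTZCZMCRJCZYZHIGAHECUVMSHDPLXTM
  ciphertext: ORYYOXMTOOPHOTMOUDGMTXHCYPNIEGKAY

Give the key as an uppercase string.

MXGFPVNH

  i= 0: O-C = 12 → M
  i= 1: R-U = 23 → X
  i= 2: Y-S =  6 → G
  i= 3: Y-T =  5 → F
  i= 4: O-Z = 15 → P
  i= 5: X-C = 21 → V
  i= 6: M-Z = 13 → N
  i= 7: T-M =  7 → H
  i= 8: O-C = 12 → M
  i= 9: O-R = 23 → X
  i=10: P-J =  6 → G
  i=11: H-C =  5 → F
  i=12: O-Z = 15 → P
  i=13: T-Y = 21 → V
  i=14: M-Z = 13 → N
  i=15: O-H =  7 → H
  i=16: U-I = 12 → M
  i=17: D-G = 23 → X
  i=18: G-A =  6 → G
  i=19: M-H =  5 → F
  i=20: T-E = 15 → P
  i=21: X-C = 21 → V
  i=22: H-U = 13 → N
  i=23: C-V =  7 → H
  i=24: Y-M = 12 → M
  i=25: P-S = 23 → X
  i=26: N-H =  6 → G
  i=27: I-D =  5 → F
  i=28: E-P = 15 → P
  i=29: G-L = 21 → V
  i=30: K-X = 13 → N
  i=31: A-T =  7 → H
  i=32: Y-M = 12 → M
  shifts repeat with period 8: MXGFPVNH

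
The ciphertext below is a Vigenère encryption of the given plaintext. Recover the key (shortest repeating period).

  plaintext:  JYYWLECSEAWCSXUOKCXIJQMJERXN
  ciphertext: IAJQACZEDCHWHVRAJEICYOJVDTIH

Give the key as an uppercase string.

  i= 0: I-J = 25 → Z
  i= 1: A-Y =  2 → C
  i= 2: J-Y = 11 → L
  i= 3: Q-W = 20 → U
  i= 4: A-L = 15 → P
  i= 5: C-E = 24 → Y
  i= 6: Z-C = 23 → X
  i= 7: E-S = 12 → M
  i= 8: D-E = 25 → Z
  i= 9: C-A =  2 → C
  i=10: H-W = 11 → L
  i=11: W-C = 20 → U
  i=12: H-S = 15 → P
  i=13: V-X = 24 → Y
  i=14: R-U = 23 → X
  i=15: A-O = 12 → M
  i=16: J-K = 25 → Z
  i=17: E-C =  2 → C
  i=18: I-X = 11 → L
  i=19: C-I = 20 → U
  i=20: Y-J = 15 → P
  i=21: O-Q = 24 → Y
  i=22: J-M = 23 → X
  i=23: V-J = 12 → M
  i=24: D-E = 25 → Z
  i=25: T-R =  2 → C
  i=26: I-X = 11 → L
  i=27: H-N = 20 → U
  shifts repeat with period 8: ZCLUPYXM

ZCLUPYXM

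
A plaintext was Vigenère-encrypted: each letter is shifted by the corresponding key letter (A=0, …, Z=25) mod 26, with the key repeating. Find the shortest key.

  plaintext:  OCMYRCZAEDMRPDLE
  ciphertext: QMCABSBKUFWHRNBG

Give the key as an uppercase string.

  i= 0: Q-O =  2 → C
  i= 1: M-C = 10 → K
  i= 2: C-M = 16 → Q
  i= 3: A-Y =  2 → C
  i= 4: B-R = 10 → K
  i= 5: S-C = 16 → Q
  i= 6: B-Z =  2 → C
  i= 7: K-A = 10 → K
  i= 8: U-E = 16 → Q
  i= 9: F-D =  2 → C
  i=10: W-M = 10 → K
  i=11: H-R = 16 → Q
  i=12: R-P =  2 → C
  i=13: N-D = 10 → K
  i=14: B-L = 16 → Q
  i=15: G-E =  2 → C
  shifts repeat with period 3: CKQ

CKQ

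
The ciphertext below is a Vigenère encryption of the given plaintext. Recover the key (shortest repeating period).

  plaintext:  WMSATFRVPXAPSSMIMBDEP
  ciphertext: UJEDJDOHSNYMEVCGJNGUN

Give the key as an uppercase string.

  i= 0: U-W = 24 → Y
  i= 1: J-M = 23 → X
  i= 2: E-S = 12 → M
  i= 3: D-A =  3 → D
  i= 4: J-T = 16 → Q
  i= 5: D-F = 24 → Y
  i= 6: O-R = 23 → X
  i= 7: H-V = 12 → M
  i= 8: S-P =  3 → D
  i= 9: N-X = 16 → Q
  i=10: Y-A = 24 → Y
  i=11: M-P = 23 → X
  i=12: E-S = 12 → M
  i=13: V-S =  3 → D
  i=14: C-M = 16 → Q
  i=15: G-I = 24 → Y
  i=16: J-M = 23 → X
  i=17: N-B = 12 → M
  i=18: G-D =  3 → D
  i=19: U-E = 16 → Q
  i=20: N-P = 24 → Y
  shifts repeat with period 5: YXMDQ

YXMDQ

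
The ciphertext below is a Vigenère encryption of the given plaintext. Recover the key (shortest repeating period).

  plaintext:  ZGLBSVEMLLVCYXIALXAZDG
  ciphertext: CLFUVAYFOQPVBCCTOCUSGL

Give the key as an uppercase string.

DFUT

  i= 0: C-Z =  3 → D
  i= 1: L-G =  5 → F
  i= 2: F-L = 20 → U
  i= 3: U-B = 19 → T
  i= 4: V-S =  3 → D
  i= 5: A-V =  5 → F
  i= 6: Y-E = 20 → U
  i= 7: F-M = 19 → T
  i= 8: O-L =  3 → D
  i= 9: Q-L =  5 → F
  i=10: P-V = 20 → U
  i=11: V-C = 19 → T
  i=12: B-Y =  3 → D
  i=13: C-X =  5 → F
  i=14: C-I = 20 → U
  i=15: T-A = 19 → T
  i=16: O-L =  3 → D
  i=17: C-X =  5 → F
  i=18: U-A = 20 → U
  i=19: S-Z = 19 → T
  i=20: G-D =  3 → D
  i=21: L-G =  5 → F
  shifts repeat with period 4: DFUT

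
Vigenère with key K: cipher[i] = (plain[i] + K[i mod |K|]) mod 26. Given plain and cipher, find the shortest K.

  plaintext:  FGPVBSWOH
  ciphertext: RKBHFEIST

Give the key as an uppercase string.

MEM

  i= 0: R-F = 12 → M
  i= 1: K-G =  4 → E
  i= 2: B-P = 12 → M
  i= 3: H-V = 12 → M
  i= 4: F-B =  4 → E
  i= 5: E-S = 12 → M
  i= 6: I-W = 12 → M
  i= 7: S-O =  4 → E
  i= 8: T-H = 12 → M
  shifts repeat with period 3: MEM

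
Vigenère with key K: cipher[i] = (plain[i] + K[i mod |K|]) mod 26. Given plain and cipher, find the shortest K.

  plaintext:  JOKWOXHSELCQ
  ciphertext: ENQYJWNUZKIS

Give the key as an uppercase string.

VZGC

  i= 0: E-J = 21 → V
  i= 1: N-O = 25 → Z
  i= 2: Q-K =  6 → G
  i= 3: Y-W =  2 → C
  i= 4: J-O = 21 → V
  i= 5: W-X = 25 → Z
  i= 6: N-H =  6 → G
  i= 7: U-S =  2 → C
  i= 8: Z-E = 21 → V
  i= 9: K-L = 25 → Z
  i=10: I-C =  6 → G
  i=11: S-Q =  2 → C
  shifts repeat with period 4: VZGC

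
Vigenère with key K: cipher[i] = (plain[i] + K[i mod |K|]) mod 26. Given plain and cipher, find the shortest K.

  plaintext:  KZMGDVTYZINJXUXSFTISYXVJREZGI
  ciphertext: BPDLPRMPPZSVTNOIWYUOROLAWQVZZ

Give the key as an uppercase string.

RQRFMWT

  i= 0: B-K = 17 → R
  i= 1: P-Z = 16 → Q
  i= 2: D-M = 17 → R
  i= 3: L-G =  5 → F
  i= 4: P-D = 12 → M
  i= 5: R-V = 22 → W
  i= 6: M-T = 19 → T
  i= 7: P-Y = 17 → R
  i= 8: P-Z = 16 → Q
  i= 9: Z-I = 17 → R
  i=10: S-N =  5 → F
  i=11: V-J = 12 → M
  i=12: T-X = 22 → W
  i=13: N-U = 19 → T
  i=14: O-X = 17 → R
  i=15: I-S = 16 → Q
  i=16: W-F = 17 → R
  i=17: Y-T =  5 → F
  i=18: U-I = 12 → M
  i=19: O-S = 22 → W
  i=20: R-Y = 19 → T
  i=21: O-X = 17 → R
  i=22: L-V = 16 → Q
  i=23: A-J = 17 → R
  i=24: W-R =  5 → F
  i=25: Q-E = 12 → M
  i=26: V-Z = 22 → W
  i=27: Z-G = 19 → T
  i=28: Z-I = 17 → R
  shifts repeat with period 7: RQRFMWT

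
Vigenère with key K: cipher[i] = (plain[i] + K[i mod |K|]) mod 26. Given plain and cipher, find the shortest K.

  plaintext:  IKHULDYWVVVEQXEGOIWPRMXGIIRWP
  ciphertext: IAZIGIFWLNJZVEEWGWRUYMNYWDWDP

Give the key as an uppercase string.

  i= 0: I-I =  0 → A
  i= 1: A-K = 16 → Q
  i= 2: Z-H = 18 → S
  i= 3: I-U = 14 → O
  i= 4: G-L = 21 → V
  i= 5: I-D =  5 → F
  i= 6: F-Y =  7 → H
  i= 7: W-W =  0 → A
  i= 8: L-V = 16 → Q
  i= 9: N-V = 18 → S
  i=10: J-V = 14 → O
  i=11: Z-E = 21 → V
  i=12: V-Q =  5 → F
  i=13: E-X =  7 → H
  i=14: E-E =  0 → A
  i=15: W-G = 16 → Q
  i=16: G-O = 18 → S
  i=17: W-I = 14 → O
  i=18: R-W = 21 → V
  i=19: U-P =  5 → F
  i=20: Y-R =  7 → H
  i=21: M-M =  0 → A
  i=22: N-X = 16 → Q
  i=23: Y-G = 18 → S
  i=24: W-I = 14 → O
  i=25: D-I = 21 → V
  i=26: W-R =  5 → F
  i=27: D-W =  7 → H
  i=28: P-P =  0 → A
  shifts repeat with period 7: AQSOVFH

AQSOVFH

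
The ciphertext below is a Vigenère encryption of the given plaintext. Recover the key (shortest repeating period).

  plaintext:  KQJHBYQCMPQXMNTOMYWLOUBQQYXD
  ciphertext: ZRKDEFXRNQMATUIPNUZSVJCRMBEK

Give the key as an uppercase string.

  i= 0: Z-K = 15 → P
  i= 1: R-Q =  1 → B
  i= 2: K-J =  1 → B
  i= 3: D-H = 22 → W
  i= 4: E-B =  3 → D
  i= 5: F-Y =  7 → H
  i= 6: X-Q =  7 → H
  i= 7: R-C = 15 → P
  i= 8: N-M =  1 → B
  i= 9: Q-P =  1 → B
  i=10: M-Q = 22 → W
  i=11: A-X =  3 → D
  i=12: T-M =  7 → H
  i=13: U-N =  7 → H
  i=14: I-T = 15 → P
  i=15: P-O =  1 → B
  i=16: N-M =  1 → B
  i=17: U-Y = 22 → W
  i=18: Z-W =  3 → D
  i=19: S-L =  7 → H
  i=20: V-O =  7 → H
  i=21: J-U = 15 → P
  i=22: C-B =  1 → B
  i=23: R-Q =  1 → B
  i=24: M-Q = 22 → W
  i=25: B-Y =  3 → D
  i=26: E-X =  7 → H
  i=27: K-D =  7 → H
  shifts repeat with period 7: PBBWDHH

PBBWDHH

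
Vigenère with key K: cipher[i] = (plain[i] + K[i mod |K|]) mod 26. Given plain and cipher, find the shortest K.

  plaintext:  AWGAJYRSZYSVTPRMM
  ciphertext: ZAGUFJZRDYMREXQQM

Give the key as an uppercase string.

ZEAUWLI

  i= 0: Z-A = 25 → Z
  i= 1: A-W =  4 → E
  i= 2: G-G =  0 → A
  i= 3: U-A = 20 → U
  i= 4: F-J = 22 → W
  i= 5: J-Y = 11 → L
  i= 6: Z-R =  8 → I
  i= 7: R-S = 25 → Z
  i= 8: D-Z =  4 → E
  i= 9: Y-Y =  0 → A
  i=10: M-S = 20 → U
  i=11: R-V = 22 → W
  i=12: E-T = 11 → L
  i=13: X-P =  8 → I
  i=14: Q-R = 25 → Z
  i=15: Q-M =  4 → E
  i=16: M-M =  0 → A
  shifts repeat with period 7: ZEAUWLI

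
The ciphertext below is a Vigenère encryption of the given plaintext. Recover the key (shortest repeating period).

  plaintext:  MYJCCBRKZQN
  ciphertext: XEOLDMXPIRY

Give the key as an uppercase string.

  i= 0: X-M = 11 → L
  i= 1: E-Y =  6 → G
  i= 2: O-J =  5 → F
  i= 3: L-C =  9 → J
  i= 4: D-C =  1 → B
  i= 5: M-B = 11 → L
  i= 6: X-R =  6 → G
  i= 7: P-K =  5 → F
  i= 8: I-Z =  9 → J
  i= 9: R-Q =  1 → B
  i=10: Y-N = 11 → L
  shifts repeat with period 5: LGFJB

LGFJB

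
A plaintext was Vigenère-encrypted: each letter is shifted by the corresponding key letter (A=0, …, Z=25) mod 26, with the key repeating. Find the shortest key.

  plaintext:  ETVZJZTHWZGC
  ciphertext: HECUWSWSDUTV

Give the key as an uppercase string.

DLHVNT

  i= 0: H-E =  3 → D
  i= 1: E-T = 11 → L
  i= 2: C-V =  7 → H
  i= 3: U-Z = 21 → V
  i= 4: W-J = 13 → N
  i= 5: S-Z = 19 → T
  i= 6: W-T =  3 → D
  i= 7: S-H = 11 → L
  i= 8: D-W =  7 → H
  i= 9: U-Z = 21 → V
  i=10: T-G = 13 → N
  i=11: V-C = 19 → T
  shifts repeat with period 6: DLHVNT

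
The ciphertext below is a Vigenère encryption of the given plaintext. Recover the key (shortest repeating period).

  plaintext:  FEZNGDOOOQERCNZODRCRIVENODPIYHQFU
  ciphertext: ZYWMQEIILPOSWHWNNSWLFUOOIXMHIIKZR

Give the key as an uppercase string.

UUXZKB

  i= 0: Z-F = 20 → U
  i= 1: Y-E = 20 → U
  i= 2: W-Z = 23 → X
  i= 3: M-N = 25 → Z
  i= 4: Q-G = 10 → K
  i= 5: E-D =  1 → B
  i= 6: I-O = 20 → U
  i= 7: I-O = 20 → U
  i= 8: L-O = 23 → X
  i= 9: P-Q = 25 → Z
  i=10: O-E = 10 → K
  i=11: S-R =  1 → B
  i=12: W-C = 20 → U
  i=13: H-N = 20 → U
  i=14: W-Z = 23 → X
  i=15: N-O = 25 → Z
  i=16: N-D = 10 → K
  i=17: S-R =  1 → B
  i=18: W-C = 20 → U
  i=19: L-R = 20 → U
  i=20: F-I = 23 → X
  i=21: U-V = 25 → Z
  i=22: O-E = 10 → K
  i=23: O-N =  1 → B
  i=24: I-O = 20 → U
  i=25: X-D = 20 → U
  i=26: M-P = 23 → X
  i=27: H-I = 25 → Z
  i=28: I-Y = 10 → K
  i=29: I-H =  1 → B
  i=30: K-Q = 20 → U
  i=31: Z-F = 20 → U
  i=32: R-U = 23 → X
  shifts repeat with period 6: UUXZKB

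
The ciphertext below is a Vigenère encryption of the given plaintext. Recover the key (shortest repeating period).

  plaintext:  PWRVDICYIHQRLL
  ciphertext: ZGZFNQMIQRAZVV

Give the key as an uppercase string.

  i= 0: Z-P = 10 → K
  i= 1: G-W = 10 → K
  i= 2: Z-R =  8 → I
  i= 3: F-V = 10 → K
  i= 4: N-D = 10 → K
  i= 5: Q-I =  8 → I
  i= 6: M-C = 10 → K
  i= 7: I-Y = 10 → K
  i= 8: Q-I =  8 → I
  i= 9: R-H = 10 → K
  i=10: A-Q = 10 → K
  i=11: Z-R =  8 → I
  i=12: V-L = 10 → K
  i=13: V-L = 10 → K
  shifts repeat with period 3: KKI

KKI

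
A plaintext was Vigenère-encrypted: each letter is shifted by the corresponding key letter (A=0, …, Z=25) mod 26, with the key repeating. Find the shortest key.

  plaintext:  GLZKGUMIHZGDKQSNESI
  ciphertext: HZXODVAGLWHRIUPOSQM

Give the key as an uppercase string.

  i= 0: H-G =  1 → B
  i= 1: Z-L = 14 → O
  i= 2: X-Z = 24 → Y
  i= 3: O-K =  4 → E
  i= 4: D-G = 23 → X
  i= 5: V-U =  1 → B
  i= 6: A-M = 14 → O
  i= 7: G-I = 24 → Y
  i= 8: L-H =  4 → E
  i= 9: W-Z = 23 → X
  i=10: H-G =  1 → B
  i=11: R-D = 14 → O
  i=12: I-K = 24 → Y
  i=13: U-Q =  4 → E
  i=14: P-S = 23 → X
  i=15: O-N =  1 → B
  i=16: S-E = 14 → O
  i=17: Q-S = 24 → Y
  i=18: M-I =  4 → E
  shifts repeat with period 5: BOYEX

BOYEX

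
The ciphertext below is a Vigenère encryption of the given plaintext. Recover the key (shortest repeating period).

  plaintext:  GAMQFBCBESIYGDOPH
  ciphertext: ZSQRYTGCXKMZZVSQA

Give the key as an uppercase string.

TSEB

  i= 0: Z-G = 19 → T
  i= 1: S-A = 18 → S
  i= 2: Q-M =  4 → E
  i= 3: R-Q =  1 → B
  i= 4: Y-F = 19 → T
  i= 5: T-B = 18 → S
  i= 6: G-C =  4 → E
  i= 7: C-B =  1 → B
  i= 8: X-E = 19 → T
  i= 9: K-S = 18 → S
  i=10: M-I =  4 → E
  i=11: Z-Y =  1 → B
  i=12: Z-G = 19 → T
  i=13: V-D = 18 → S
  i=14: S-O =  4 → E
  i=15: Q-P =  1 → B
  i=16: A-H = 19 → T
  shifts repeat with period 4: TSEB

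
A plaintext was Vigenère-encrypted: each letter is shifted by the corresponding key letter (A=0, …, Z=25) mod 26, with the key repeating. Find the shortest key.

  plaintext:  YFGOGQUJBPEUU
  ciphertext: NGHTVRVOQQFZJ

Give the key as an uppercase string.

PBBF

  i= 0: N-Y = 15 → P
  i= 1: G-F =  1 → B
  i= 2: H-G =  1 → B
  i= 3: T-O =  5 → F
  i= 4: V-G = 15 → P
  i= 5: R-Q =  1 → B
  i= 6: V-U =  1 → B
  i= 7: O-J =  5 → F
  i= 8: Q-B = 15 → P
  i= 9: Q-P =  1 → B
  i=10: F-E =  1 → B
  i=11: Z-U =  5 → F
  i=12: J-U = 15 → P
  shifts repeat with period 4: PBBF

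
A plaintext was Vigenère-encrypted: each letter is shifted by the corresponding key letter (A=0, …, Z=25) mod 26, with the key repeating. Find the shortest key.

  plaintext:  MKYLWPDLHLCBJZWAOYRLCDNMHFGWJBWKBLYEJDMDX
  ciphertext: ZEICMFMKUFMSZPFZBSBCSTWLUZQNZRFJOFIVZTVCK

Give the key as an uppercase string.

NUKRQQJZ

  i= 0: Z-M = 13 → N
  i= 1: E-K = 20 → U
  i= 2: I-Y = 10 → K
  i= 3: C-L = 17 → R
  i= 4: M-W = 16 → Q
  i= 5: F-P = 16 → Q
  i= 6: M-D =  9 → J
  i= 7: K-L = 25 → Z
  i= 8: U-H = 13 → N
  i= 9: F-L = 20 → U
  i=10: M-C = 10 → K
  i=11: S-B = 17 → R
  i=12: Z-J = 16 → Q
  i=13: P-Z = 16 → Q
  i=14: F-W =  9 → J
  i=15: Z-A = 25 → Z
  i=16: B-O = 13 → N
  i=17: S-Y = 20 → U
  i=18: B-R = 10 → K
  i=19: C-L = 17 → R
  i=20: S-C = 16 → Q
  i=21: T-D = 16 → Q
  i=22: W-N =  9 → J
  i=23: L-M = 25 → Z
  i=24: U-H = 13 → N
  i=25: Z-F = 20 → U
  i=26: Q-G = 10 → K
  i=27: N-W = 17 → R
  i=28: Z-J = 16 → Q
  i=29: R-B = 16 → Q
  i=30: F-W =  9 → J
  i=31: J-K = 25 → Z
  i=32: O-B = 13 → N
  i=33: F-L = 20 → U
  i=34: I-Y = 10 → K
  i=35: V-E = 17 → R
  i=36: Z-J = 16 → Q
  i=37: T-D = 16 → Q
  i=38: V-M =  9 → J
  i=39: C-D = 25 → Z
  i=40: K-X = 13 → N
  shifts repeat with period 8: NUKRQQJZ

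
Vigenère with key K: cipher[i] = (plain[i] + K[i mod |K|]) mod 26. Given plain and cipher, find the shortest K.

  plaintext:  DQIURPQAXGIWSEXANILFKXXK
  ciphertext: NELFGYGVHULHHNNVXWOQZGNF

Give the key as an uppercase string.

KODLPJQV

  i= 0: N-D = 10 → K
  i= 1: E-Q = 14 → O
  i= 2: L-I =  3 → D
  i= 3: F-U = 11 → L
  i= 4: G-R = 15 → P
  i= 5: Y-P =  9 → J
  i= 6: G-Q = 16 → Q
  i= 7: V-A = 21 → V
  i= 8: H-X = 10 → K
  i= 9: U-G = 14 → O
  i=10: L-I =  3 → D
  i=11: H-W = 11 → L
  i=12: H-S = 15 → P
  i=13: N-E =  9 → J
  i=14: N-X = 16 → Q
  i=15: V-A = 21 → V
  i=16: X-N = 10 → K
  i=17: W-I = 14 → O
  i=18: O-L =  3 → D
  i=19: Q-F = 11 → L
  i=20: Z-K = 15 → P
  i=21: G-X =  9 → J
  i=22: N-X = 16 → Q
  i=23: F-K = 21 → V
  shifts repeat with period 8: KODLPJQV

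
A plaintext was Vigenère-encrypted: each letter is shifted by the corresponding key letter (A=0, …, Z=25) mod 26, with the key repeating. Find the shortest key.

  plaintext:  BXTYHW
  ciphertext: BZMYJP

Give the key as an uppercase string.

  i= 0: B-B =  0 → A
  i= 1: Z-X =  2 → C
  i= 2: M-T = 19 → T
  i= 3: Y-Y =  0 → A
  i= 4: J-H =  2 → C
  i= 5: P-W = 19 → T
  shifts repeat with period 3: ACT

ACT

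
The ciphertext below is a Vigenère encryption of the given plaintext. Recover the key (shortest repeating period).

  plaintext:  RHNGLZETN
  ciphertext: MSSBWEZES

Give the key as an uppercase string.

VLF

  i= 0: M-R = 21 → V
  i= 1: S-H = 11 → L
  i= 2: S-N =  5 → F
  i= 3: B-G = 21 → V
  i= 4: W-L = 11 → L
  i= 5: E-Z =  5 → F
  i= 6: Z-E = 21 → V
  i= 7: E-T = 11 → L
  i= 8: S-N =  5 → F
  shifts repeat with period 3: VLF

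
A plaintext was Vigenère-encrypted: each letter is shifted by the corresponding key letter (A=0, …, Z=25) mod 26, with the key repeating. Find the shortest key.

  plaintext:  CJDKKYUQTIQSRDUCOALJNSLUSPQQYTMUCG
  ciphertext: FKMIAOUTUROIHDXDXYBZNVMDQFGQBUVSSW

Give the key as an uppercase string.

  i= 0: F-C =  3 → D
  i= 1: K-J =  1 → B
  i= 2: M-D =  9 → J
  i= 3: I-K = 24 → Y
  i= 4: A-K = 16 → Q
  i= 5: O-Y = 16 → Q
  i= 6: U-U =  0 → A
  i= 7: T-Q =  3 → D
  i= 8: U-T =  1 → B
  i= 9: R-I =  9 → J
  i=10: O-Q = 24 → Y
  i=11: I-S = 16 → Q
  i=12: H-R = 16 → Q
  i=13: D-D =  0 → A
  i=14: X-U =  3 → D
  i=15: D-C =  1 → B
  i=16: X-O =  9 → J
  i=17: Y-A = 24 → Y
  i=18: B-L = 16 → Q
  i=19: Z-J = 16 → Q
  i=20: N-N =  0 → A
  i=21: V-S =  3 → D
  i=22: M-L =  1 → B
  i=23: D-U =  9 → J
  i=24: Q-S = 24 → Y
  i=25: F-P = 16 → Q
  i=26: G-Q = 16 → Q
  i=27: Q-Q =  0 → A
  i=28: B-Y =  3 → D
  i=29: U-T =  1 → B
  i=30: V-M =  9 → J
  i=31: S-U = 24 → Y
  i=32: S-C = 16 → Q
  i=33: W-G = 16 → Q
  shifts repeat with period 7: DBJYQQA

DBJYQQA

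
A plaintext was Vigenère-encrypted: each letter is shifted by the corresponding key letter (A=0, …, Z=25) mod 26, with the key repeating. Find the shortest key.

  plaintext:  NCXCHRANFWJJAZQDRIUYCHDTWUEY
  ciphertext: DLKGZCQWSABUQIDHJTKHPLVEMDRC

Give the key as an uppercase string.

  i= 0: D-N = 16 → Q
  i= 1: L-C =  9 → J
  i= 2: K-X = 13 → N
  i= 3: G-C =  4 → E
  i= 4: Z-H = 18 → S
  i= 5: C-R = 11 → L
  i= 6: Q-A = 16 → Q
  i= 7: W-N =  9 → J
  i= 8: S-F = 13 → N
  i= 9: A-W =  4 → E
  i=10: B-J = 18 → S
  i=11: U-J = 11 → L
  i=12: Q-A = 16 → Q
  i=13: I-Z =  9 → J
  i=14: D-Q = 13 → N
  i=15: H-D =  4 → E
  i=16: J-R = 18 → S
  i=17: T-I = 11 → L
  i=18: K-U = 16 → Q
  i=19: H-Y =  9 → J
  i=20: P-C = 13 → N
  i=21: L-H =  4 → E
  i=22: V-D = 18 → S
  i=23: E-T = 11 → L
  i=24: M-W = 16 → Q
  i=25: D-U =  9 → J
  i=26: R-E = 13 → N
  i=27: C-Y =  4 → E
  shifts repeat with period 6: QJNESL

QJNESL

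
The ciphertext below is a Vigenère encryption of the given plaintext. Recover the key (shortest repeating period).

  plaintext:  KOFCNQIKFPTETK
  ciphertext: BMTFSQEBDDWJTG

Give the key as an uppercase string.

RYODFAW

  i= 0: B-K = 17 → R
  i= 1: M-O = 24 → Y
  i= 2: T-F = 14 → O
  i= 3: F-C =  3 → D
  i= 4: S-N =  5 → F
  i= 5: Q-Q =  0 → A
  i= 6: E-I = 22 → W
  i= 7: B-K = 17 → R
  i= 8: D-F = 24 → Y
  i= 9: D-P = 14 → O
  i=10: W-T =  3 → D
  i=11: J-E =  5 → F
  i=12: T-T =  0 → A
  i=13: G-K = 22 → W
  shifts repeat with period 7: RYODFAW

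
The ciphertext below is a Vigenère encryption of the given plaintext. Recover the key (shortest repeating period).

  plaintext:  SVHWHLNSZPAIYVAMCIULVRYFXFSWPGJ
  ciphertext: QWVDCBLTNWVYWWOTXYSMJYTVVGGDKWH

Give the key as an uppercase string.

YBOHVQ

  i= 0: Q-S = 24 → Y
  i= 1: W-V =  1 → B
  i= 2: V-H = 14 → O
  i= 3: D-W =  7 → H
  i= 4: C-H = 21 → V
  i= 5: B-L = 16 → Q
  i= 6: L-N = 24 → Y
  i= 7: T-S =  1 → B
  i= 8: N-Z = 14 → O
  i= 9: W-P =  7 → H
  i=10: V-A = 21 → V
  i=11: Y-I = 16 → Q
  i=12: W-Y = 24 → Y
  i=13: W-V =  1 → B
  i=14: O-A = 14 → O
  i=15: T-M =  7 → H
  i=16: X-C = 21 → V
  i=17: Y-I = 16 → Q
  i=18: S-U = 24 → Y
  i=19: M-L =  1 → B
  i=20: J-V = 14 → O
  i=21: Y-R =  7 → H
  i=22: T-Y = 21 → V
  i=23: V-F = 16 → Q
  i=24: V-X = 24 → Y
  i=25: G-F =  1 → B
  i=26: G-S = 14 → O
  i=27: D-W =  7 → H
  i=28: K-P = 21 → V
  i=29: W-G = 16 → Q
  i=30: H-J = 24 → Y
  shifts repeat with period 6: YBOHVQ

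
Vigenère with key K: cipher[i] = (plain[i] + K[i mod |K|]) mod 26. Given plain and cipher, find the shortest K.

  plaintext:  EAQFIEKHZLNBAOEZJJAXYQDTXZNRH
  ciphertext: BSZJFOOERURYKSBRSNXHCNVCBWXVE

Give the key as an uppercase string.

XSJEXKE

  i= 0: B-E = 23 → X
  i= 1: S-A = 18 → S
  i= 2: Z-Q =  9 → J
  i= 3: J-F =  4 → E
  i= 4: F-I = 23 → X
  i= 5: O-E = 10 → K
  i= 6: O-K =  4 → E
  i= 7: E-H = 23 → X
  i= 8: R-Z = 18 → S
  i= 9: U-L =  9 → J
  i=10: R-N =  4 → E
  i=11: Y-B = 23 → X
  i=12: K-A = 10 → K
  i=13: S-O =  4 → E
  i=14: B-E = 23 → X
  i=15: R-Z = 18 → S
  i=16: S-J =  9 → J
  i=17: N-J =  4 → E
  i=18: X-A = 23 → X
  i=19: H-X = 10 → K
  i=20: C-Y =  4 → E
  i=21: N-Q = 23 → X
  i=22: V-D = 18 → S
  i=23: C-T =  9 → J
  i=24: B-X =  4 → E
  i=25: W-Z = 23 → X
  i=26: X-N = 10 → K
  i=27: V-R =  4 → E
  i=28: E-H = 23 → X
  shifts repeat with period 7: XSJEXKE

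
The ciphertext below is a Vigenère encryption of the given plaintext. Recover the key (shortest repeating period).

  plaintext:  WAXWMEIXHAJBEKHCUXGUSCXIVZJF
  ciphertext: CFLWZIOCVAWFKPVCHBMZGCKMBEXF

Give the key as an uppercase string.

GFOANE

  i= 0: C-W =  6 → G
  i= 1: F-A =  5 → F
  i= 2: L-X = 14 → O
  i= 3: W-W =  0 → A
  i= 4: Z-M = 13 → N
  i= 5: I-E =  4 → E
  i= 6: O-I =  6 → G
  i= 7: C-X =  5 → F
  i= 8: V-H = 14 → O
  i= 9: A-A =  0 → A
  i=10: W-J = 13 → N
  i=11: F-B =  4 → E
  i=12: K-E =  6 → G
  i=13: P-K =  5 → F
  i=14: V-H = 14 → O
  i=15: C-C =  0 → A
  i=16: H-U = 13 → N
  i=17: B-X =  4 → E
  i=18: M-G =  6 → G
  i=19: Z-U =  5 → F
  i=20: G-S = 14 → O
  i=21: C-C =  0 → A
  i=22: K-X = 13 → N
  i=23: M-I =  4 → E
  i=24: B-V =  6 → G
  i=25: E-Z =  5 → F
  i=26: X-J = 14 → O
  i=27: F-F =  0 → A
  shifts repeat with period 6: GFOANE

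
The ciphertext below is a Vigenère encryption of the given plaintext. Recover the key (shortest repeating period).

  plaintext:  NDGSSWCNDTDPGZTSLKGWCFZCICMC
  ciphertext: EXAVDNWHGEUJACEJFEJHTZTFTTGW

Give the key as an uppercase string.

RUUDL

  i= 0: E-N = 17 → R
  i= 1: X-D = 20 → U
  i= 2: A-G = 20 → U
  i= 3: V-S =  3 → D
  i= 4: D-S = 11 → L
  i= 5: N-W = 17 → R
  i= 6: W-C = 20 → U
  i= 7: H-N = 20 → U
  i= 8: G-D =  3 → D
  i= 9: E-T = 11 → L
  i=10: U-D = 17 → R
  i=11: J-P = 20 → U
  i=12: A-G = 20 → U
  i=13: C-Z =  3 → D
  i=14: E-T = 11 → L
  i=15: J-S = 17 → R
  i=16: F-L = 20 → U
  i=17: E-K = 20 → U
  i=18: J-G =  3 → D
  i=19: H-W = 11 → L
  i=20: T-C = 17 → R
  i=21: Z-F = 20 → U
  i=22: T-Z = 20 → U
  i=23: F-C =  3 → D
  i=24: T-I = 11 → L
  i=25: T-C = 17 → R
  i=26: G-M = 20 → U
  i=27: W-C = 20 → U
  shifts repeat with period 5: RUUDL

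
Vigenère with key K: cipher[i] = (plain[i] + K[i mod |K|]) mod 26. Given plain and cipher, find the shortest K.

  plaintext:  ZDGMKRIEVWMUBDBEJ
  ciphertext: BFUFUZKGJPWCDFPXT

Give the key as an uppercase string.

  i= 0: B-Z =  2 → C
  i= 1: F-D =  2 → C
  i= 2: U-G = 14 → O
  i= 3: F-M = 19 → T
  i= 4: U-K = 10 → K
  i= 5: Z-R =  8 → I
  i= 6: K-I =  2 → C
  i= 7: G-E =  2 → C
  i= 8: J-V = 14 → O
  i= 9: P-W = 19 → T
  i=10: W-M = 10 → K
  i=11: C-U =  8 → I
  i=12: D-B =  2 → C
  i=13: F-D =  2 → C
  i=14: P-B = 14 → O
  i=15: X-E = 19 → T
  i=16: T-J = 10 → K
  shifts repeat with period 6: CCOTKI

CCOTKI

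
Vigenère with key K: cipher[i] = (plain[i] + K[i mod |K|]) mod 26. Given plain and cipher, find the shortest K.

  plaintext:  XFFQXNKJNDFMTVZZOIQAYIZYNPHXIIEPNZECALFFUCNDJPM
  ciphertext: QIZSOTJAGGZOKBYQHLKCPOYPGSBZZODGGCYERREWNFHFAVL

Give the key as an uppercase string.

TDUCRGZR

  i= 0: Q-X = 19 → T
  i= 1: I-F =  3 → D
  i= 2: Z-F = 20 → U
  i= 3: S-Q =  2 → C
  i= 4: O-X = 17 → R
  i= 5: T-N =  6 → G
  i= 6: J-K = 25 → Z
  i= 7: A-J = 17 → R
  i= 8: G-N = 19 → T
  i= 9: G-D =  3 → D
  i=10: Z-F = 20 → U
  i=11: O-M =  2 → C
  i=12: K-T = 17 → R
  i=13: B-V =  6 → G
  i=14: Y-Z = 25 → Z
  i=15: Q-Z = 17 → R
  i=16: H-O = 19 → T
  i=17: L-I =  3 → D
  i=18: K-Q = 20 → U
  i=19: C-A =  2 → C
  i=20: P-Y = 17 → R
  i=21: O-I =  6 → G
  i=22: Y-Z = 25 → Z
  i=23: P-Y = 17 → R
  i=24: G-N = 19 → T
  i=25: S-P =  3 → D
  i=26: B-H = 20 → U
  i=27: Z-X =  2 → C
  i=28: Z-I = 17 → R
  i=29: O-I =  6 → G
  i=30: D-E = 25 → Z
  i=31: G-P = 17 → R
  i=32: G-N = 19 → T
  i=33: C-Z =  3 → D
  i=34: Y-E = 20 → U
  i=35: E-C =  2 → C
  i=36: R-A = 17 → R
  i=37: R-L =  6 → G
  i=38: E-F = 25 → Z
  i=39: W-F = 17 → R
  i=40: N-U = 19 → T
  i=41: F-C =  3 → D
  i=42: H-N = 20 → U
  i=43: F-D =  2 → C
  i=44: A-J = 17 → R
  i=45: V-P =  6 → G
  i=46: L-M = 25 → Z
  shifts repeat with period 8: TDUCRGZR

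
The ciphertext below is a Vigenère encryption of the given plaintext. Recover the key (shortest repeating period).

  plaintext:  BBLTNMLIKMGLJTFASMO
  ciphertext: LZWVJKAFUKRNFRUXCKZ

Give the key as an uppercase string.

KYLCWYPX

  i= 0: L-B = 10 → K
  i= 1: Z-B = 24 → Y
  i= 2: W-L = 11 → L
  i= 3: V-T =  2 → C
  i= 4: J-N = 22 → W
  i= 5: K-M = 24 → Y
  i= 6: A-L = 15 → P
  i= 7: F-I = 23 → X
  i= 8: U-K = 10 → K
  i= 9: K-M = 24 → Y
  i=10: R-G = 11 → L
  i=11: N-L =  2 → C
  i=12: F-J = 22 → W
  i=13: R-T = 24 → Y
  i=14: U-F = 15 → P
  i=15: X-A = 23 → X
  i=16: C-S = 10 → K
  i=17: K-M = 24 → Y
  i=18: Z-O = 11 → L
  shifts repeat with period 8: KYLCWYPX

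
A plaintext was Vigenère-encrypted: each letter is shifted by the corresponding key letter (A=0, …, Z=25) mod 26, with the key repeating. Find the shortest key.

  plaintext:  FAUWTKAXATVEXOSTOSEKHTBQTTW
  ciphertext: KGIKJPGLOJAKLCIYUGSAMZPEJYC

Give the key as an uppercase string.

FGOOQ

  i= 0: K-F =  5 → F
  i= 1: G-A =  6 → G
  i= 2: I-U = 14 → O
  i= 3: K-W = 14 → O
  i= 4: J-T = 16 → Q
  i= 5: P-K =  5 → F
  i= 6: G-A =  6 → G
  i= 7: L-X = 14 → O
  i= 8: O-A = 14 → O
  i= 9: J-T = 16 → Q
  i=10: A-V =  5 → F
  i=11: K-E =  6 → G
  i=12: L-X = 14 → O
  i=13: C-O = 14 → O
  i=14: I-S = 16 → Q
  i=15: Y-T =  5 → F
  i=16: U-O =  6 → G
  i=17: G-S = 14 → O
  i=18: S-E = 14 → O
  i=19: A-K = 16 → Q
  i=20: M-H =  5 → F
  i=21: Z-T =  6 → G
  i=22: P-B = 14 → O
  i=23: E-Q = 14 → O
  i=24: J-T = 16 → Q
  i=25: Y-T =  5 → F
  i=26: C-W =  6 → G
  shifts repeat with period 5: FGOOQ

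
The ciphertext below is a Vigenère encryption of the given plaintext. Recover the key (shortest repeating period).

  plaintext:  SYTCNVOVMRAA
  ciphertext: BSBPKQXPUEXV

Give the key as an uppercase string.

JUINXV

  i= 0: B-S =  9 → J
  i= 1: S-Y = 20 → U
  i= 2: B-T =  8 → I
  i= 3: P-C = 13 → N
  i= 4: K-N = 23 → X
  i= 5: Q-V = 21 → V
  i= 6: X-O =  9 → J
  i= 7: P-V = 20 → U
  i= 8: U-M =  8 → I
  i= 9: E-R = 13 → N
  i=10: X-A = 23 → X
  i=11: V-A = 21 → V
  shifts repeat with period 6: JUINXV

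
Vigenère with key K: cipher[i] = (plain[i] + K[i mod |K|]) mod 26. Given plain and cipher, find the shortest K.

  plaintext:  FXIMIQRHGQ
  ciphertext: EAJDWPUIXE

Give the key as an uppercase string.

  i= 0: E-F = 25 → Z
  i= 1: A-X =  3 → D
  i= 2: J-I =  1 → B
  i= 3: D-M = 17 → R
  i= 4: W-I = 14 → O
  i= 5: P-Q = 25 → Z
  i= 6: U-R =  3 → D
  i= 7: I-H =  1 → B
  i= 8: X-G = 17 → R
  i= 9: E-Q = 14 → O
  shifts repeat with period 5: ZDBRO

ZDBRO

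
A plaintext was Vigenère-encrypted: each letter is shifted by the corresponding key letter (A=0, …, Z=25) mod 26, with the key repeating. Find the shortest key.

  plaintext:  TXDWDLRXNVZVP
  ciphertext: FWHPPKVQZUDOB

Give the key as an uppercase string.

  i= 0: F-T = 12 → M
  i= 1: W-X = 25 → Z
  i= 2: H-D =  4 → E
  i= 3: P-W = 19 → T
  i= 4: P-D = 12 → M
  i= 5: K-L = 25 → Z
  i= 6: V-R =  4 → E
  i= 7: Q-X = 19 → T
  i= 8: Z-N = 12 → M
  i= 9: U-V = 25 → Z
  i=10: D-Z =  4 → E
  i=11: O-V = 19 → T
  i=12: B-P = 12 → M
  shifts repeat with period 4: MZET

MZET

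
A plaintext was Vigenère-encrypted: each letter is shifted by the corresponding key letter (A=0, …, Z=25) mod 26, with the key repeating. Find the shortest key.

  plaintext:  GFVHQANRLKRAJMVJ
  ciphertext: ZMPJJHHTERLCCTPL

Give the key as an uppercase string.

  i= 0: Z-G = 19 → T
  i= 1: M-F =  7 → H
  i= 2: P-V = 20 → U
  i= 3: J-H =  2 → C
  i= 4: J-Q = 19 → T
  i= 5: H-A =  7 → H
  i= 6: H-N = 20 → U
  i= 7: T-R =  2 → C
  i= 8: E-L = 19 → T
  i= 9: R-K =  7 → H
  i=10: L-R = 20 → U
  i=11: C-A =  2 → C
  i=12: C-J = 19 → T
  i=13: T-M =  7 → H
  i=14: P-V = 20 → U
  i=15: L-J =  2 → C
  shifts repeat with period 4: THUC

THUC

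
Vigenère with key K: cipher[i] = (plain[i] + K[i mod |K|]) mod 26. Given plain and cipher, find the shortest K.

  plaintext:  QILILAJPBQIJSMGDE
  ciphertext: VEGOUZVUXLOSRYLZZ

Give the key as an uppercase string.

  i= 0: V-Q =  5 → F
  i= 1: E-I = 22 → W
  i= 2: G-L = 21 → V
  i= 3: O-I =  6 → G
  i= 4: U-L =  9 → J
  i= 5: Z-A = 25 → Z
  i= 6: V-J = 12 → M
  i= 7: U-P =  5 → F
  i= 8: X-B = 22 → W
  i= 9: L-Q = 21 → V
  i=10: O-I =  6 → G
  i=11: S-J =  9 → J
  i=12: R-S = 25 → Z
  i=13: Y-M = 12 → M
  i=14: L-G =  5 → F
  i=15: Z-D = 22 → W
  i=16: Z-E = 21 → V
  shifts repeat with period 7: FWVGJZM

FWVGJZM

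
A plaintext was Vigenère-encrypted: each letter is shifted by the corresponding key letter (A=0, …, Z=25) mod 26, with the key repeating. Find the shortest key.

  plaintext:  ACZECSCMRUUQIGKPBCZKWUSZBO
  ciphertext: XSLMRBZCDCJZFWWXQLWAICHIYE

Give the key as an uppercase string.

  i= 0: X-A = 23 → X
  i= 1: S-C = 16 → Q
  i= 2: L-Z = 12 → M
  i= 3: M-E =  8 → I
  i= 4: R-C = 15 → P
  i= 5: B-S =  9 → J
  i= 6: Z-C = 23 → X
  i= 7: C-M = 16 → Q
  i= 8: D-R = 12 → M
  i= 9: C-U =  8 → I
  i=10: J-U = 15 → P
  i=11: Z-Q =  9 → J
  i=12: F-I = 23 → X
  i=13: W-G = 16 → Q
  i=14: W-K = 12 → M
  i=15: X-P =  8 → I
  i=16: Q-B = 15 → P
  i=17: L-C =  9 → J
  i=18: W-Z = 23 → X
  i=19: A-K = 16 → Q
  i=20: I-W = 12 → M
  i=21: C-U =  8 → I
  i=22: H-S = 15 → P
  i=23: I-Z =  9 → J
  i=24: Y-B = 23 → X
  i=25: E-O = 16 → Q
  shifts repeat with period 6: XQMIPJ

XQMIPJ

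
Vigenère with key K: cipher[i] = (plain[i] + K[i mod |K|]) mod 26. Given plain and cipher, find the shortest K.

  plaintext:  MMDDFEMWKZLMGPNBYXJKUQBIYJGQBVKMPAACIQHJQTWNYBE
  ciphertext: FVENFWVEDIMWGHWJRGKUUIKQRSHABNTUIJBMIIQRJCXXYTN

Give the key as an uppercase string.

TJBKASJI

  i= 0: F-M = 19 → T
  i= 1: V-M =  9 → J
  i= 2: E-D =  1 → B
  i= 3: N-D = 10 → K
  i= 4: F-F =  0 → A
  i= 5: W-E = 18 → S
  i= 6: V-M =  9 → J
  i= 7: E-W =  8 → I
  i= 8: D-K = 19 → T
  i= 9: I-Z =  9 → J
  i=10: M-L =  1 → B
  i=11: W-M = 10 → K
  i=12: G-G =  0 → A
  i=13: H-P = 18 → S
  i=14: W-N =  9 → J
  i=15: J-B =  8 → I
  i=16: R-Y = 19 → T
  i=17: G-X =  9 → J
  i=18: K-J =  1 → B
  i=19: U-K = 10 → K
  i=20: U-U =  0 → A
  i=21: I-Q = 18 → S
  i=22: K-B =  9 → J
  i=23: Q-I =  8 → I
  i=24: R-Y = 19 → T
  i=25: S-J =  9 → J
  i=26: H-G =  1 → B
  i=27: A-Q = 10 → K
  i=28: B-B =  0 → A
  i=29: N-V = 18 → S
  i=30: T-K =  9 → J
  i=31: U-M =  8 → I
  i=32: I-P = 19 → T
  i=33: J-A =  9 → J
  i=34: B-A =  1 → B
  i=35: M-C = 10 → K
  i=36: I-I =  0 → A
  i=37: I-Q = 18 → S
  i=38: Q-H =  9 → J
  i=39: R-J =  8 → I
  i=40: J-Q = 19 → T
  i=41: C-T =  9 → J
  i=42: X-W =  1 → B
  i=43: X-N = 10 → K
  i=44: Y-Y =  0 → A
  i=45: T-B = 18 → S
  i=46: N-E =  9 → J
  shifts repeat with period 8: TJBKASJI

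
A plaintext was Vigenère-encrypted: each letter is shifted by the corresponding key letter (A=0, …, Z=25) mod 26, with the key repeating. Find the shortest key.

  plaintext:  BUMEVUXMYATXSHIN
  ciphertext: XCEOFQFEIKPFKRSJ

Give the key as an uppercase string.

  i= 0: X-B = 22 → W
  i= 1: C-U =  8 → I
  i= 2: E-M = 18 → S
  i= 3: O-E = 10 → K
  i= 4: F-V = 10 → K
  i= 5: Q-U = 22 → W
  i= 6: F-X =  8 → I
  i= 7: E-M = 18 → S
  i= 8: I-Y = 10 → K
  i= 9: K-A = 10 → K
  i=10: P-T = 22 → W
  i=11: F-X =  8 → I
  i=12: K-S = 18 → S
  i=13: R-H = 10 → K
  i=14: S-I = 10 → K
  i=15: J-N = 22 → W
  shifts repeat with period 5: WISKK

WISKK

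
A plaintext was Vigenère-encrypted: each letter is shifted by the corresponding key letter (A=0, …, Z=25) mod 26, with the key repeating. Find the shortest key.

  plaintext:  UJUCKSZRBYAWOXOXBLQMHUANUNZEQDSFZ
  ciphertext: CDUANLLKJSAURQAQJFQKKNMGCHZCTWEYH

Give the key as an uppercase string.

  i= 0: C-U =  8 → I
  i= 1: D-J = 20 → U
  i= 2: U-U =  0 → A
  i= 3: A-C = 24 → Y
  i= 4: N-K =  3 → D
  i= 5: L-S = 19 → T
  i= 6: L-Z = 12 → M
  i= 7: K-R = 19 → T
  i= 8: J-B =  8 → I
  i= 9: S-Y = 20 → U
  i=10: A-A =  0 → A
  i=11: U-W = 24 → Y
  i=12: R-O =  3 → D
  i=13: Q-X = 19 → T
  i=14: A-O = 12 → M
  i=15: Q-X = 19 → T
  i=16: J-B =  8 → I
  i=17: F-L = 20 → U
  i=18: Q-Q =  0 → A
  i=19: K-M = 24 → Y
  i=20: K-H =  3 → D
  i=21: N-U = 19 → T
  i=22: M-A = 12 → M
  i=23: G-N = 19 → T
  i=24: C-U =  8 → I
  i=25: H-N = 20 → U
  i=26: Z-Z =  0 → A
  i=27: C-E = 24 → Y
  i=28: T-Q =  3 → D
  i=29: W-D = 19 → T
  i=30: E-S = 12 → M
  i=31: Y-F = 19 → T
  i=32: H-Z =  8 → I
  shifts repeat with period 8: IUAYDTMT

IUAYDTMT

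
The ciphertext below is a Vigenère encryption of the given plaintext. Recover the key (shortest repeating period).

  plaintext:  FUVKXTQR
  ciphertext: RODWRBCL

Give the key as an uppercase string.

  i= 0: R-F = 12 → M
  i= 1: O-U = 20 → U
  i= 2: D-V =  8 → I
  i= 3: W-K = 12 → M
  i= 4: R-X = 20 → U
  i= 5: B-T =  8 → I
  i= 6: C-Q = 12 → M
  i= 7: L-R = 20 → U
  shifts repeat with period 3: MUI

MUI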